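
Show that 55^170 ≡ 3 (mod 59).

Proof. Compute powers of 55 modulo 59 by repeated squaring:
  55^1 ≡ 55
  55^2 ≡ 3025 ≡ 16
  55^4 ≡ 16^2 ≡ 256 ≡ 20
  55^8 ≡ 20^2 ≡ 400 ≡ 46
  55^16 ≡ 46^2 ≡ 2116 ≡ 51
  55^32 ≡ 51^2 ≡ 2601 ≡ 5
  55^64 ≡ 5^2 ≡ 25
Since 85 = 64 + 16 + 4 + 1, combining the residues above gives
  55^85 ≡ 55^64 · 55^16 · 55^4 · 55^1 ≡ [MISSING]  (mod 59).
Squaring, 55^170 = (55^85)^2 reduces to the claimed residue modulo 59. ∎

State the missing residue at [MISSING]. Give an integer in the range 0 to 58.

55^64 · 55^16 · 55^4 · 55^1 ≡ 25 · 51 · 20 · 55 = 1402500.
1402500 mod 59 = 11, so 55^85 ≡ 11 (mod 59).

11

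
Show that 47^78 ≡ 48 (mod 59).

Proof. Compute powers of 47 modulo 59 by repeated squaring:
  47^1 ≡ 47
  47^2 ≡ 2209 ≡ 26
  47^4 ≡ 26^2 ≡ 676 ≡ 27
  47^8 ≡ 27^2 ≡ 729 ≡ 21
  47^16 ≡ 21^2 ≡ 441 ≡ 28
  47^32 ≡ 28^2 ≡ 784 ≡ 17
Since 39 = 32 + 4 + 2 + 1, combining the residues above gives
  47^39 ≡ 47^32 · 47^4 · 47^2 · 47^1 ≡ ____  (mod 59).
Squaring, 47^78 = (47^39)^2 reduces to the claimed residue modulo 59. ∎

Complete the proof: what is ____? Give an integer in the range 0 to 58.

Multiply the listed residues: 17 · 27 · 26 · 47 = 459 → 11934 → 560898.
Reducing modulo 59: 560898 = 9506·59 + 44, so 47^39 ≡ 44.

44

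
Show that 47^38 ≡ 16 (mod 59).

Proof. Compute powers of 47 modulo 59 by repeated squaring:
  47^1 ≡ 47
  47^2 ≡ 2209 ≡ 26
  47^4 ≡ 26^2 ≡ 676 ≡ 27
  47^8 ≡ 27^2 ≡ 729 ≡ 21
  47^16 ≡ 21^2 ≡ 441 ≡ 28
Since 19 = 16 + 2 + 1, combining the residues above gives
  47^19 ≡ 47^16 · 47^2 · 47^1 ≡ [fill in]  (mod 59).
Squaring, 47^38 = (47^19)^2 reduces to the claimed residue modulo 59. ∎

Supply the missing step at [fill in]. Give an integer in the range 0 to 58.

55

47^16 · 47^2 · 47^1 ≡ 28 · 26 · 47 = 34216.
34216 mod 59 = 55, so 47^19 ≡ 55 (mod 59).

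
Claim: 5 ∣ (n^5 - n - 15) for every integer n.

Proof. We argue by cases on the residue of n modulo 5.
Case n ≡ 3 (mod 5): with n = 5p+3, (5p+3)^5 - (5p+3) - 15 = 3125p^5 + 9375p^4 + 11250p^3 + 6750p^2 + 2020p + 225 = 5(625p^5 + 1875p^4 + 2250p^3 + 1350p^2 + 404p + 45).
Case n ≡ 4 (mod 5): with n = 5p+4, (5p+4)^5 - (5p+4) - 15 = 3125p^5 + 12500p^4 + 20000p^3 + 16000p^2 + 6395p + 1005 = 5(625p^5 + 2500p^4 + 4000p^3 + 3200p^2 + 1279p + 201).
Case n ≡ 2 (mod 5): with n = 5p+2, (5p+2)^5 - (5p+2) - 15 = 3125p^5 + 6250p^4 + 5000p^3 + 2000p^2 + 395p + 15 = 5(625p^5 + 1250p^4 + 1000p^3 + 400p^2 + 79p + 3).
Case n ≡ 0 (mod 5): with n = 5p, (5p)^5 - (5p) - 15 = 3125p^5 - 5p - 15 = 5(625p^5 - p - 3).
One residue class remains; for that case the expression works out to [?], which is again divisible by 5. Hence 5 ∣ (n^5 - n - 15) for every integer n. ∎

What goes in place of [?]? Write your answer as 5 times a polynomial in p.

Only n ≡ 1 (mod 5) is unaccounted for. Put n = 5p+1:
(5p+1)^5 - (5p+1) - 15 expands to 3125p^5 + 3125p^4 + 1250p^3 + 250p^2 + 20p - 15,
and factoring out 5 leaves 5(625p^5 + 625p^4 + 250p^3 + 50p^2 + 4p - 3).

5(625p^5 + 625p^4 + 250p^3 + 50p^2 + 4p - 3)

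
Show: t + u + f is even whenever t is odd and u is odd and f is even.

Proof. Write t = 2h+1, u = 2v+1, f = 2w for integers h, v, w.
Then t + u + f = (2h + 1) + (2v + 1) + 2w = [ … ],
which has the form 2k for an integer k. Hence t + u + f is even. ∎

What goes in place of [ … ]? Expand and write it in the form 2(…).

Expanding: (2h + 1) + (2v + 1) + 2w = 2h + 2v + 2w + 2.
Every term is even; pulling out the factor of 2 gives 2(h + v + w + 1).

2(h + v + w + 1)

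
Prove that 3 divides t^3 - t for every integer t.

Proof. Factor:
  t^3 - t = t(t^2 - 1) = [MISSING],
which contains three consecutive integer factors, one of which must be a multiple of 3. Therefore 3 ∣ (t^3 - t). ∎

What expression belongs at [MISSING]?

(t - 1)t(t + 1)

t(t^2 - 1) = t(t - 1)(t + 1) = (t - 1)t(t + 1).
These three factors are consecutive integers, so their product is divisible by 3.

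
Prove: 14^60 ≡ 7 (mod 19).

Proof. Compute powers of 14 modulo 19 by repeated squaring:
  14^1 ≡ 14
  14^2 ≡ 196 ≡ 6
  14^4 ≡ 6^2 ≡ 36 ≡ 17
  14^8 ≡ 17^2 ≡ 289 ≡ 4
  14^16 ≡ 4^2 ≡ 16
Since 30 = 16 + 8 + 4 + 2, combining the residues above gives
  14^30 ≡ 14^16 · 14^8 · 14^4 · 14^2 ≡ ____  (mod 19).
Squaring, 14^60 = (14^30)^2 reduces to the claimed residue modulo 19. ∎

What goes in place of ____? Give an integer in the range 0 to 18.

11

14^16 · 14^8 · 14^4 · 14^2 ≡ 16 · 4 · 17 · 6 = 6528.
6528 mod 19 = 11, so 14^30 ≡ 11 (mod 19).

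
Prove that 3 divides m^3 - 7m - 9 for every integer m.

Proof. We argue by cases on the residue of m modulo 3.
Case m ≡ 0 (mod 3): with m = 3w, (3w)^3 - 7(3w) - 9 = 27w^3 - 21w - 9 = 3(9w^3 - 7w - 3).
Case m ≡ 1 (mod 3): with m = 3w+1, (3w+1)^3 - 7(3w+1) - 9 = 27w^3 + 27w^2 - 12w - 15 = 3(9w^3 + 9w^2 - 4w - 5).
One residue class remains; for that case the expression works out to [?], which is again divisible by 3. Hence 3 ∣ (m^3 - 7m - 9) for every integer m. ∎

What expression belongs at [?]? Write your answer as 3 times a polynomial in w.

3(9w^3 + 18w^2 + 5w - 5)

Only m ≡ 2 (mod 3) is unaccounted for. Put m = 3w+2:
(3w+2)^3 - 7(3w+2) - 9 expands to 27w^3 + 54w^2 + 15w - 15,
and factoring out 3 leaves 3(9w^3 + 18w^2 + 5w - 5).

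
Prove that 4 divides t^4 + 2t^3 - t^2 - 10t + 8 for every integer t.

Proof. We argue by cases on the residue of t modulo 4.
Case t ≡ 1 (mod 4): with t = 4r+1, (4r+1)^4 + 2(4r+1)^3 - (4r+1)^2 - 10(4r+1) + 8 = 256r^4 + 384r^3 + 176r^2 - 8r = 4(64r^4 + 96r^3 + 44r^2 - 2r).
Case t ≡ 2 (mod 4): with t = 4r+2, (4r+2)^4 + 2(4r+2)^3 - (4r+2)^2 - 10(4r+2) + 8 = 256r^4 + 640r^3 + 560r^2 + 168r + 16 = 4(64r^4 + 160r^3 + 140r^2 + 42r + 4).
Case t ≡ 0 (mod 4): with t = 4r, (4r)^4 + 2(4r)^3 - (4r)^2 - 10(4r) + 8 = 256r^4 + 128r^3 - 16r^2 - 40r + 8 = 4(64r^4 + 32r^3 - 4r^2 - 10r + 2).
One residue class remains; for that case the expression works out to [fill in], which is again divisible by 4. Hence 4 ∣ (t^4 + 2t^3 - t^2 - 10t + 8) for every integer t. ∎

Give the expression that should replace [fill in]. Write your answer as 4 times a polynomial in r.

4(64r^4 + 224r^3 + 284r^2 + 146r + 26)

The residues treated are {1, 2, 0}, so the missing case is t ≡ 3 (mod 4); write t = 4r+3.
Then (4r+3)^4 + 2(4r+3)^3 - (4r+3)^2 - 10(4r+3) + 8 = 256r^4 + 896r^3 + 1136r^2 + 584r + 104 = 4(64r^4 + 224r^3 + 284r^2 + 146r + 26).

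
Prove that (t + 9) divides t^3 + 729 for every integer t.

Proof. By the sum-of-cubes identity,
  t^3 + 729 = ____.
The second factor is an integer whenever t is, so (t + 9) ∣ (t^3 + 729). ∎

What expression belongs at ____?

a^3 + b^3 = (a + b)(a^2 - ab + b^2). With a = t, b = 9:
t^3 + 729 = (t + 9)(t^2 - 9t + 81).

(t + 9)(t^2 - 9t + 81)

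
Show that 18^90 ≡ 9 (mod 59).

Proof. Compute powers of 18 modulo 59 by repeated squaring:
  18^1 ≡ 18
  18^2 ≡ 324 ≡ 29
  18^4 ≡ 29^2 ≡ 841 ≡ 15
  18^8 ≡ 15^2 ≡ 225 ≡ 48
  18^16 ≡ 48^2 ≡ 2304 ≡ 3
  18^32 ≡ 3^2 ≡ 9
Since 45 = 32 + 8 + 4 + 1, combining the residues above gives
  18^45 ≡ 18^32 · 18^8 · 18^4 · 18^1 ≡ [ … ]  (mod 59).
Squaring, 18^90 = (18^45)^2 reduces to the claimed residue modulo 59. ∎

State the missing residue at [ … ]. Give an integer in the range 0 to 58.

56

18^32 · 18^8 · 18^4 · 18^1 ≡ 9 · 48 · 15 · 18 = 116640.
116640 mod 59 = 56, so 18^45 ≡ 56 (mod 59).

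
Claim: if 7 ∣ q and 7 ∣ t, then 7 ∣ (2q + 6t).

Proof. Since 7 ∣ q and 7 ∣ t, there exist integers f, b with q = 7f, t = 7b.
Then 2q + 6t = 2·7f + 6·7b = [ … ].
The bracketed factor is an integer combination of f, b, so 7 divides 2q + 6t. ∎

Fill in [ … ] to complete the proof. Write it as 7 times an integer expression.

Each term has a factor of 7: 2·7f + 6·7b = 7·(6b + 2f).
Since 6b + 2f is an integer, 7 ∣ (2q + 6t).

7(6b + 2f)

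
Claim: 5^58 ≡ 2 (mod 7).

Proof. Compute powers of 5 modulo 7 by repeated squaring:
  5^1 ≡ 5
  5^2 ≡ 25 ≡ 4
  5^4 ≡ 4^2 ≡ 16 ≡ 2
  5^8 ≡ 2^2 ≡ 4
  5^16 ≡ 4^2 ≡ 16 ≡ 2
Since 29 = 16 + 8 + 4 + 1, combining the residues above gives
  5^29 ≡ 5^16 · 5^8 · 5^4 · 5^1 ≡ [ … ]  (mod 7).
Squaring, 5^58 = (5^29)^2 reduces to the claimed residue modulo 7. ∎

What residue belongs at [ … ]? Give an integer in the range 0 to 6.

Multiply the listed residues: 2 · 4 · 2 · 5 = 8 → 16 → 80.
Reducing modulo 7: 80 = 11·7 + 3, so 5^29 ≡ 3.

3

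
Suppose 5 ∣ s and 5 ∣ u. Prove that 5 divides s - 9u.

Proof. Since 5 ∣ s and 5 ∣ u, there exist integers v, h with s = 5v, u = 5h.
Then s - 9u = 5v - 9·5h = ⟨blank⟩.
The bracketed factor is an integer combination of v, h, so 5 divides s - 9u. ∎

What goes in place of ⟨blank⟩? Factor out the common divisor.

5(-9h + v)

Each term has a factor of 5: 5v - 9·5h = 5·(-9h + v).
Since -9h + v is an integer, 5 ∣ (s - 9u).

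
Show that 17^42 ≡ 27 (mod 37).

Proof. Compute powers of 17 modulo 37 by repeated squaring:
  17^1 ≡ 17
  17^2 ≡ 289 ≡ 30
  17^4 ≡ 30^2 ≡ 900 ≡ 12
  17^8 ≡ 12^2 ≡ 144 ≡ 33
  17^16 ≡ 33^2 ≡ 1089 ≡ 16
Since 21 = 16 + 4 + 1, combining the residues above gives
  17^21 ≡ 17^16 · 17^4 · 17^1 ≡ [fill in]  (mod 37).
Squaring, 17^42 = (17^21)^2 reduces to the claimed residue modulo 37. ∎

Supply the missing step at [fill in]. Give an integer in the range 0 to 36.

8

Multiply the listed residues: 16 · 12 · 17 = 192 → 3264.
Reducing modulo 37: 3264 = 88·37 + 8, so 17^21 ≡ 8.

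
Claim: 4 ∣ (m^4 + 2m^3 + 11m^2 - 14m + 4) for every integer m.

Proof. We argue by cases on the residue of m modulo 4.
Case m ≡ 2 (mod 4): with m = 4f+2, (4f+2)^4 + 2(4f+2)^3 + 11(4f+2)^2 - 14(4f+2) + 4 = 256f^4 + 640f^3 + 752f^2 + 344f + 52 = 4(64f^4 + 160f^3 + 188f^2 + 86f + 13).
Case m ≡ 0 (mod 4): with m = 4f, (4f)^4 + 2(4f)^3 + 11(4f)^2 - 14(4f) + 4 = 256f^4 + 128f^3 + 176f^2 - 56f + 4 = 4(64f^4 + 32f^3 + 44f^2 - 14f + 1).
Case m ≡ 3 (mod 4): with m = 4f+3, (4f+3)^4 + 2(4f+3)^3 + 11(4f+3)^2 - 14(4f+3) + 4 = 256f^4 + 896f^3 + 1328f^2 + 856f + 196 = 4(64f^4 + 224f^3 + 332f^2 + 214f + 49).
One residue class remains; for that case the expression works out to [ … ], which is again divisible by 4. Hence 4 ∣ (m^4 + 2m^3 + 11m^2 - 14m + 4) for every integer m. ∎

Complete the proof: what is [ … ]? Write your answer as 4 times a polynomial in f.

4(64f^4 + 96f^3 + 92f^2 + 18f + 1)

Only m ≡ 1 (mod 4) is unaccounted for. Put m = 4f+1:
(4f+1)^4 + 2(4f+1)^3 + 11(4f+1)^2 - 14(4f+1) + 4 expands to 256f^4 + 384f^3 + 368f^2 + 72f + 4,
and factoring out 4 leaves 4(64f^4 + 96f^3 + 92f^2 + 18f + 1).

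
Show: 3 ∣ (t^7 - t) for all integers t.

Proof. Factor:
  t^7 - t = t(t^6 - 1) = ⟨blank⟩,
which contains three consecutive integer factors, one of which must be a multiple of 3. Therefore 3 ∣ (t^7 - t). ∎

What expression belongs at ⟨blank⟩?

(t - 1)t(t + 1)(t^4 + t^2 + 1)

t^6 - 1 = (t^2 - 1)(t^4 + t^2 + 1), and t^2 - 1 = (t-1)(t+1).
So t(t^6 - 1) = (t - 1)t(t + 1)(t^4 + t^2 + 1).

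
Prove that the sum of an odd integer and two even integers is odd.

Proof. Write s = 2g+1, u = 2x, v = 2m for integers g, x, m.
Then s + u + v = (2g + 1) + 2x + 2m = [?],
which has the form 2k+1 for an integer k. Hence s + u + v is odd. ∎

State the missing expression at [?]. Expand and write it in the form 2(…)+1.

2(g + m + x) + 1

(2g + 1) + 2x + 2m = 2g + 2m + 2x + 1
= 2(g + m + x) + 1.
Since g + m + x is an integer, the sum is of the form 2k+1 for an integer k.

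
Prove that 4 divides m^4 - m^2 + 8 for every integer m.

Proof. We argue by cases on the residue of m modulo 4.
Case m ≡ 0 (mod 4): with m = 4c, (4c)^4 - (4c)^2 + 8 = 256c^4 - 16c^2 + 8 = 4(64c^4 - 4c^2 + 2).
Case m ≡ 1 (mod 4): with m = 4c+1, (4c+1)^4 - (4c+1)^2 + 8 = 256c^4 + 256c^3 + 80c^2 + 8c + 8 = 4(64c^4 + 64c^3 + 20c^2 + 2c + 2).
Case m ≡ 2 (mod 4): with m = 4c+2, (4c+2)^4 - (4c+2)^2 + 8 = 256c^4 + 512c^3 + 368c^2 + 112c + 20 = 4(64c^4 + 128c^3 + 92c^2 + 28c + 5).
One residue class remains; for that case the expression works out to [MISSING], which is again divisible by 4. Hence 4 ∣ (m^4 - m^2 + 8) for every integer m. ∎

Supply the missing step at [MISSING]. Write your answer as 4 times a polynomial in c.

The residues treated are {0, 1, 2}, so the missing case is m ≡ 3 (mod 4); write m = 4c+3.
Then (4c+3)^4 - (4c+3)^2 + 8 = 256c^4 + 768c^3 + 848c^2 + 408c + 80 = 4(64c^4 + 192c^3 + 212c^2 + 102c + 20).

4(64c^4 + 192c^3 + 212c^2 + 102c + 20)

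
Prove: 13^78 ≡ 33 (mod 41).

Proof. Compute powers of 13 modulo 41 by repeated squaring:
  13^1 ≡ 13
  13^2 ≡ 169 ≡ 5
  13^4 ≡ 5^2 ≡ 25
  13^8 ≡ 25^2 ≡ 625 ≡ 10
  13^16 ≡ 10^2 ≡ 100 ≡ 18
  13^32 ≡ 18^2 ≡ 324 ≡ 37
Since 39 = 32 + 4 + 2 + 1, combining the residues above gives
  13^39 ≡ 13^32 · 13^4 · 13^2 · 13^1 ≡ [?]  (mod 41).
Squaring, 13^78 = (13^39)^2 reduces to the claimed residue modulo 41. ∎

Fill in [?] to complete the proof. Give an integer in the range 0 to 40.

19

Multiply the listed residues: 37 · 25 · 5 · 13 = 925 → 4625 → 60125.
Reducing modulo 41: 60125 = 1466·41 + 19, so 13^39 ≡ 19.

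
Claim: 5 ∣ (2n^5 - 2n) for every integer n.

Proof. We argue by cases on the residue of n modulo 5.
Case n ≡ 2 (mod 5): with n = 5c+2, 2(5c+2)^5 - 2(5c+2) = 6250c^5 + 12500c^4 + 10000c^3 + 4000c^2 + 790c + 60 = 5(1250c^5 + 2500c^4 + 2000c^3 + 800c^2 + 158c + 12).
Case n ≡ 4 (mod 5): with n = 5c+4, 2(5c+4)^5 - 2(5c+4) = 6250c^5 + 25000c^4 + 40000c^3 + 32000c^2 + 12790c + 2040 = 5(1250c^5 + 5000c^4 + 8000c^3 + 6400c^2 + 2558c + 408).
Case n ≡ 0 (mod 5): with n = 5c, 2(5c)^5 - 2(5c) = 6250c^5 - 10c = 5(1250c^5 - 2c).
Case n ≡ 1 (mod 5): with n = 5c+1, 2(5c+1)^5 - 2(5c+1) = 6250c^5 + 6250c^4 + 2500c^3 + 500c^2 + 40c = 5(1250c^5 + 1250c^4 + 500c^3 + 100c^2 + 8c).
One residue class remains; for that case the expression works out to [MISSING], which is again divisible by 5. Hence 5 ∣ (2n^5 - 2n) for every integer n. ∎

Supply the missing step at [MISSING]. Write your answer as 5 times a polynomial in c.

Only n ≡ 3 (mod 5) is unaccounted for. Put n = 5c+3:
2(5c+3)^5 - 2(5c+3) expands to 6250c^5 + 18750c^4 + 22500c^3 + 13500c^2 + 4040c + 480,
and factoring out 5 leaves 5(1250c^5 + 3750c^4 + 4500c^3 + 2700c^2 + 808c + 96).

5(1250c^5 + 3750c^4 + 4500c^3 + 2700c^2 + 808c + 96)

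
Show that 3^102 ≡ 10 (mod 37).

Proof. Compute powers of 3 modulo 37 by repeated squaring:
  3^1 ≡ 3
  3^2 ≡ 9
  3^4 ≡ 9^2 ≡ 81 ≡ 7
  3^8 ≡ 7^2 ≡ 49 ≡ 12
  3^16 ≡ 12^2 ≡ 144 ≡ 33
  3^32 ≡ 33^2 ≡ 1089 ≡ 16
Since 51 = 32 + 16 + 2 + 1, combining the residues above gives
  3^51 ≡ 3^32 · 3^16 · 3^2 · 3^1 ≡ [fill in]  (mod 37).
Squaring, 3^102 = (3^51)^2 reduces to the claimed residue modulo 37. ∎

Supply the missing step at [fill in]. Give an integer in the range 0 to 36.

11

Multiply the listed residues: 16 · 33 · 9 · 3 = 528 → 4752 → 14256.
Reducing modulo 37: 14256 = 385·37 + 11, so 3^51 ≡ 11.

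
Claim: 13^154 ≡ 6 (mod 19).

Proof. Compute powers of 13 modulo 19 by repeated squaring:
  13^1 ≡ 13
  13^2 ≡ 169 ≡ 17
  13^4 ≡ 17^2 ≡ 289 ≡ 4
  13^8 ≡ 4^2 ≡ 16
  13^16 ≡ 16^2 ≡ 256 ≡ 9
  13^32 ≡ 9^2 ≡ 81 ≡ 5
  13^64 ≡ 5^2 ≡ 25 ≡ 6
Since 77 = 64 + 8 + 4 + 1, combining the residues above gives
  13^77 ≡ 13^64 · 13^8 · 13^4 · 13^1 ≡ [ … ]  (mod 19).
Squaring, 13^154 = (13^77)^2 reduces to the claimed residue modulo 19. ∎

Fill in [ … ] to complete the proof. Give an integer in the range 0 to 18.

13^64 · 13^8 · 13^4 · 13^1 ≡ 6 · 16 · 4 · 13 = 4992.
4992 mod 19 = 14, so 13^77 ≡ 14 (mod 19).

14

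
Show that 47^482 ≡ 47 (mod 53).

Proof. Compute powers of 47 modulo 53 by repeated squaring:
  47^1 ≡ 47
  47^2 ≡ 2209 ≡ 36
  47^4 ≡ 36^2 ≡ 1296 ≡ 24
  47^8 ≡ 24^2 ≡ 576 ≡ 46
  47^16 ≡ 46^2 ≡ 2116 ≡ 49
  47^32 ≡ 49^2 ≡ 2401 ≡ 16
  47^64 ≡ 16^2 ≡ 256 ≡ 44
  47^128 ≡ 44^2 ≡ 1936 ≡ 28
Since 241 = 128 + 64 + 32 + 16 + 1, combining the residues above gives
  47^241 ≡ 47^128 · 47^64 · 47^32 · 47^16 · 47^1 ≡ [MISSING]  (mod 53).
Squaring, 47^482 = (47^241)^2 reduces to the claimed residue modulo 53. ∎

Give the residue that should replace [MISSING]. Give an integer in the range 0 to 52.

10

47^128 · 47^64 · 47^32 · 47^16 · 47^1 ≡ 28 · 44 · 16 · 49 · 47 = 45396736.
45396736 mod 53 = 10, so 47^241 ≡ 10 (mod 53).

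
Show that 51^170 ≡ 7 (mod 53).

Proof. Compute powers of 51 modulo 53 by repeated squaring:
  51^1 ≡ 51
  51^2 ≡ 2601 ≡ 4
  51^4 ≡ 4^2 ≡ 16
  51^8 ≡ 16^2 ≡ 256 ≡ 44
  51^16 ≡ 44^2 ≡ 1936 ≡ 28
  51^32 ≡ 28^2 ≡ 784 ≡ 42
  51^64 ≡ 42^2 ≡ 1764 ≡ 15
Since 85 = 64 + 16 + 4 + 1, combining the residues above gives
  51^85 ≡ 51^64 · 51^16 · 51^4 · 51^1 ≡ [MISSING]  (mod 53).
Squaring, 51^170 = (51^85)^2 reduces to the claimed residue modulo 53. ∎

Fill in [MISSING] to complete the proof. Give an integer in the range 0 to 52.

51^64 · 51^16 · 51^4 · 51^1 ≡ 15 · 28 · 16 · 51 = 342720.
342720 mod 53 = 22, so 51^85 ≡ 22 (mod 53).

22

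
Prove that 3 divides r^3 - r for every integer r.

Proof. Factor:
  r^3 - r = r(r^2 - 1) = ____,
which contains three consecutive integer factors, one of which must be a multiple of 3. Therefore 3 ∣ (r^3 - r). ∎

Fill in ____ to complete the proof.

(r - 1)r(r + 1)

r(r^2 - 1) = r(r - 1)(r + 1) = (r - 1)r(r + 1).
These three factors are consecutive integers, so their product is divisible by 3.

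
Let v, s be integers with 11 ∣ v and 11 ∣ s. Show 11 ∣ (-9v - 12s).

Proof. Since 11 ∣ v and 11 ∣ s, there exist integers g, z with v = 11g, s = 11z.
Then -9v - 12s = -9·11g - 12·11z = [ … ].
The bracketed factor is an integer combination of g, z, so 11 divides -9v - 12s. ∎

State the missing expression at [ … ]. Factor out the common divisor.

Pull the common 11 out of every term: -9·11g - 12·11z = 11(-9g - 12z).
-9g - 12z is an integer, which exhibits the divisibility.

11(-9g - 12z)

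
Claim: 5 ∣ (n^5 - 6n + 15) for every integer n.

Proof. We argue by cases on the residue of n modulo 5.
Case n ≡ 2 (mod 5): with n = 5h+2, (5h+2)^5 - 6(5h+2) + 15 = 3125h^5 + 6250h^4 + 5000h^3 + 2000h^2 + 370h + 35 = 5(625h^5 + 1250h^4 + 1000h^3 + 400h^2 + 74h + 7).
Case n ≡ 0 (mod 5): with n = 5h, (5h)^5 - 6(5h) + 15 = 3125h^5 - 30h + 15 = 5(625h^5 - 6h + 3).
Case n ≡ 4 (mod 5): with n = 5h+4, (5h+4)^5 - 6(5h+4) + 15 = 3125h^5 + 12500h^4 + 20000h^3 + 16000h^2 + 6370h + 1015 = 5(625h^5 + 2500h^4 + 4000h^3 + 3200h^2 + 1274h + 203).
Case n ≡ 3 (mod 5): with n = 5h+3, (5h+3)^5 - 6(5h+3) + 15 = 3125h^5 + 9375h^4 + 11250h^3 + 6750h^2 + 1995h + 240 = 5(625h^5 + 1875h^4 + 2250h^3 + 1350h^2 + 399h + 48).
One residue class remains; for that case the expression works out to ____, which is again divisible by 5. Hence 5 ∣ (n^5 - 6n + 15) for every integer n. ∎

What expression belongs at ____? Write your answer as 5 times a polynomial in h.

The residues treated are {2, 0, 4, 3}, so the missing case is n ≡ 1 (mod 5); write n = 5h+1.
Then (5h+1)^5 - 6(5h+1) + 15 = 3125h^5 + 3125h^4 + 1250h^3 + 250h^2 - 5h + 10 = 5(625h^5 + 625h^4 + 250h^3 + 50h^2 - h + 2).

5(625h^5 + 625h^4 + 250h^3 + 50h^2 - h + 2)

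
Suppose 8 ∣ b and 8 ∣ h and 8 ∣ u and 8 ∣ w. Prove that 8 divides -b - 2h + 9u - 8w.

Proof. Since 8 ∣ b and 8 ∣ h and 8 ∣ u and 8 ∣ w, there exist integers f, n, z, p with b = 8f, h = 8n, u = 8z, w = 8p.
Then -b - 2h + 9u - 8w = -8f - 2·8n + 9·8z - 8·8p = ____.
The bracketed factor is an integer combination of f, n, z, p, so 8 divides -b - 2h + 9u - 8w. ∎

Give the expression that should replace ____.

Pull the common 8 out of every term: -8f - 2·8n + 9·8z - 8·8p = 8(-f - 2n - 8p + 9z).
-f - 2n - 8p + 9z is an integer, which exhibits the divisibility.

8(-f - 2n - 8p + 9z)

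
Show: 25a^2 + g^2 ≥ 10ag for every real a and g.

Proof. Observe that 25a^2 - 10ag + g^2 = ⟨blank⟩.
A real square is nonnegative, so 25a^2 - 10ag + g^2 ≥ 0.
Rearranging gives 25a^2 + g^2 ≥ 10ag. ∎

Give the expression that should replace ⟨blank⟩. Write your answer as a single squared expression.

(5a - g)^2

The leading and trailing coefficients are 5^2 and 1^2, and 10 = 2·5·1, so the trinomial is (5a - g)^2.
Hence 25a^2 - 10ag + g^2 ≥ 0.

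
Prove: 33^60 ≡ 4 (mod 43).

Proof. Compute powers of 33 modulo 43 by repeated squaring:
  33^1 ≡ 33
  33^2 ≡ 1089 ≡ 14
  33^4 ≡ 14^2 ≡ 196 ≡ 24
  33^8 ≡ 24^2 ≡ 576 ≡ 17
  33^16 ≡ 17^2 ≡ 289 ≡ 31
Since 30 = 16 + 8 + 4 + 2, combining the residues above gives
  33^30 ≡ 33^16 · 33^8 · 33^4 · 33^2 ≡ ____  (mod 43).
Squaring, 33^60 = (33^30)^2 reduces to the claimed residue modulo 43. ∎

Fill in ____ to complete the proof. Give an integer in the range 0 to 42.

41

33^16 · 33^8 · 33^4 · 33^2 ≡ 31 · 17 · 24 · 14 = 177072.
177072 mod 43 = 41, so 33^30 ≡ 41 (mod 43).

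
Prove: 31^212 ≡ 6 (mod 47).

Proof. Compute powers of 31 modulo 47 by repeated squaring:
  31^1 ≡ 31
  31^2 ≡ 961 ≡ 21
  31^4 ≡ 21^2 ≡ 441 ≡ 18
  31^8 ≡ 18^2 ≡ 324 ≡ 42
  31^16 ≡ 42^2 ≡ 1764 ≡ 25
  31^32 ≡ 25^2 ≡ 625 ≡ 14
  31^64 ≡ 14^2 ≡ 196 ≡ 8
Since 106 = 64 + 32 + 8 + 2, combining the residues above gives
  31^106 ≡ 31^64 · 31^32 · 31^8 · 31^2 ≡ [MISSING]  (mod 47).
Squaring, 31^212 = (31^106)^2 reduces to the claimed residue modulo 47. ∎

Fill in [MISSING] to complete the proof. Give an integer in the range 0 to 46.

Multiply the listed residues: 8 · 14 · 42 · 21 = 112 → 4704 → 98784.
Reducing modulo 47: 98784 = 2101·47 + 37, so 31^106 ≡ 37.

37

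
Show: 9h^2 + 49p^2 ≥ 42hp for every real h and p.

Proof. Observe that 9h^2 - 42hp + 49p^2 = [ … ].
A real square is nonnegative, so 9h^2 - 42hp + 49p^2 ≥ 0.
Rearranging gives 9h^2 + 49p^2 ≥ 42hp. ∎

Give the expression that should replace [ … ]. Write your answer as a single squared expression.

(3h - 7p)^2

The leading and trailing coefficients are 3^2 and 7^2, and 42 = 2·3·7, so the trinomial is (3h - 7p)^2.
Hence 9h^2 - 42hp + 49p^2 ≥ 0.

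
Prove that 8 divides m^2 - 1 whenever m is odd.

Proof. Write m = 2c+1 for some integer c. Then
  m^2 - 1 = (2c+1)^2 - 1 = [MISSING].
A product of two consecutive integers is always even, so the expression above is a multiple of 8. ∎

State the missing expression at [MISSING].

(2c+1)^2 - 1 = 4c^2 + 4c + 1 - 1 = 4c^2 + 4c = 4c(c+1).
Since c and c+1 are consecutive, c(c+1) is even, and 4·(even) is a multiple of 8.

4c(c + 1)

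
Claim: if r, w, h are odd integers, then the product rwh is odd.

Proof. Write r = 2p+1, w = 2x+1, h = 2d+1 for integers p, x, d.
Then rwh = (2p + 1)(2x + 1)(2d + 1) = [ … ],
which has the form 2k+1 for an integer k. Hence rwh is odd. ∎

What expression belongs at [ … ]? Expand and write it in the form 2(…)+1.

Expanding: (2p + 1)(2x + 1)(2d + 1) = 8dpx + 4dp + 4dx + 2d + 4px + 2p + 2x + 1.
Every term except the constant is even, so this is 2(4dpx + 2dp + 2dx + d + 2px + p + x) + 1,
and 4dpx + 2dp + 2dx + d + 2px + p + x ∈ ℤ gives the required form.

2(4dpx + 2dp + 2dx + d + 2px + p + x) + 1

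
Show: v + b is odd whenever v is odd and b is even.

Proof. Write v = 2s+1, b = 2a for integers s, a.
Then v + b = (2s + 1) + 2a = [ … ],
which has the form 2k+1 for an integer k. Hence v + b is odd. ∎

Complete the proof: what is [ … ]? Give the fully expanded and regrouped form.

Expanding: (2s + 1) + 2a = 2a + 2s + 1.
Every term except the constant is even, so this is 2(a + s) + 1,
and a + s ∈ ℤ gives the required form.

2(a + s) + 1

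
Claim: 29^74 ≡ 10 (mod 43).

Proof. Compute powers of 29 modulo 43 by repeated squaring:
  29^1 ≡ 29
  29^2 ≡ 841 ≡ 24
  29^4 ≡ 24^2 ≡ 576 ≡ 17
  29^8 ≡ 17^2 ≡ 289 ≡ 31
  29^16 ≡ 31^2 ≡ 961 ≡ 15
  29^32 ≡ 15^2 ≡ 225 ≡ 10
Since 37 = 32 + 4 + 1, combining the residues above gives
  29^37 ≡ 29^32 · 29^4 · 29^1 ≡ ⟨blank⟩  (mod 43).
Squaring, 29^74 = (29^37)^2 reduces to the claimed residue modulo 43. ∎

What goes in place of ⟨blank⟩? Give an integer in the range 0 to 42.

Multiply the listed residues: 10 · 17 · 29 = 170 → 4930.
Reducing modulo 43: 4930 = 114·43 + 28, so 29^37 ≡ 28.

28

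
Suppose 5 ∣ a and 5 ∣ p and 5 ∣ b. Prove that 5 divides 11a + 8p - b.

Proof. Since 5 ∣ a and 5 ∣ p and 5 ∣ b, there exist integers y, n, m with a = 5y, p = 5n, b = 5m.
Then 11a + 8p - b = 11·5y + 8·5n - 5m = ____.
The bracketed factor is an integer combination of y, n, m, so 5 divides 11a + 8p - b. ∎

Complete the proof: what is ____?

Pull the common 5 out of every term: 11·5y + 8·5n - 5m = 5(-m + 8n + 11y).
-m + 8n + 11y is an integer, which exhibits the divisibility.

5(-m + 8n + 11y)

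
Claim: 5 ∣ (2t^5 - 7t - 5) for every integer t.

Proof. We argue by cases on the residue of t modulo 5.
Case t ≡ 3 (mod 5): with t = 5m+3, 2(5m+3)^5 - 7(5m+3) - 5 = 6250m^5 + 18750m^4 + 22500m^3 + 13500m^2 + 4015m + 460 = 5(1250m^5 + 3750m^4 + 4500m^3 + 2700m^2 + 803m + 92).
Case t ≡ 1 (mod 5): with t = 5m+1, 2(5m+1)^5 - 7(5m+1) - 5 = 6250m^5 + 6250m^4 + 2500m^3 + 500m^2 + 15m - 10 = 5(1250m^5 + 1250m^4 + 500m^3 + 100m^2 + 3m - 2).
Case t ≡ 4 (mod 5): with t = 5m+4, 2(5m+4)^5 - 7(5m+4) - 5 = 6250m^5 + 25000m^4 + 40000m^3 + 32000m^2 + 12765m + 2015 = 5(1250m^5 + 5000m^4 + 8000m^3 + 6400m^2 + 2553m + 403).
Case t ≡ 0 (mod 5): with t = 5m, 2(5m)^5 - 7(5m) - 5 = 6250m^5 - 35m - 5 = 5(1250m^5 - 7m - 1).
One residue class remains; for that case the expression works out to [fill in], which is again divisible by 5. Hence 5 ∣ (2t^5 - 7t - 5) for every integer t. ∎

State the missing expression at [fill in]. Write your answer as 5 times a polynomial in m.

Only t ≡ 2 (mod 5) is unaccounted for. Put t = 5m+2:
2(5m+2)^5 - 7(5m+2) - 5 expands to 6250m^5 + 12500m^4 + 10000m^3 + 4000m^2 + 765m + 45,
and factoring out 5 leaves 5(1250m^5 + 2500m^4 + 2000m^3 + 800m^2 + 153m + 9).

5(1250m^5 + 2500m^4 + 2000m^3 + 800m^2 + 153m + 9)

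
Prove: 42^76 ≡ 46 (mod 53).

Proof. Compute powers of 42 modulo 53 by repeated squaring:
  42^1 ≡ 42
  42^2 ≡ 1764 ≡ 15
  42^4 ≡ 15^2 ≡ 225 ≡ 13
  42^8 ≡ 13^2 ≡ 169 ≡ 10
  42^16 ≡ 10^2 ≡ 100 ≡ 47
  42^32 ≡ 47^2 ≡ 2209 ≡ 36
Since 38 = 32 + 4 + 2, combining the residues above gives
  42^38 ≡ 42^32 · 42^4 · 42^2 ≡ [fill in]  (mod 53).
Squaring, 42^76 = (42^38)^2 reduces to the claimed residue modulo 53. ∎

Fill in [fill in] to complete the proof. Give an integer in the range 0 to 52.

24

Multiply the listed residues: 36 · 13 · 15 = 468 → 7020.
Reducing modulo 53: 7020 = 132·53 + 24, so 42^38 ≡ 24.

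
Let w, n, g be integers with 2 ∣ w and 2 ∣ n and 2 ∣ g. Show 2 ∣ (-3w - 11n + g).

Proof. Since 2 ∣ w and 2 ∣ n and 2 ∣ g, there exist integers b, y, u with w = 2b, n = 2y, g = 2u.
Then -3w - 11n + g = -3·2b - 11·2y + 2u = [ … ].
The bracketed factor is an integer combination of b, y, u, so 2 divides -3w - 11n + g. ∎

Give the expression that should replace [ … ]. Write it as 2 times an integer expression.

2(-3b + u - 11y)

Pull the common 2 out of every term: -3·2b - 11·2y + 2u = 2(-3b + u - 11y).
-3b + u - 11y is an integer, which exhibits the divisibility.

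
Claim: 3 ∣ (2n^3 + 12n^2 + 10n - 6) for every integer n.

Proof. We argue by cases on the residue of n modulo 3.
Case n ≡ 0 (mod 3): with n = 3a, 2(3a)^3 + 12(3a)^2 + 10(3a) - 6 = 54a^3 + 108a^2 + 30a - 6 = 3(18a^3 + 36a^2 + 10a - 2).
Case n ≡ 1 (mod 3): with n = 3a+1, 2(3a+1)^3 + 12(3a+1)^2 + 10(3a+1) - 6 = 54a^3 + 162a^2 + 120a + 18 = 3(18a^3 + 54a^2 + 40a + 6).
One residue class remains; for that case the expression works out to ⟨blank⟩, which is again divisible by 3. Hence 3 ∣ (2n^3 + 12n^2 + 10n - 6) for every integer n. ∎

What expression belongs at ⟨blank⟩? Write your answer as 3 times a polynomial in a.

Only n ≡ 2 (mod 3) is unaccounted for. Put n = 3a+2:
2(3a+2)^3 + 12(3a+2)^2 + 10(3a+2) - 6 expands to 54a^3 + 216a^2 + 246a + 78,
and factoring out 3 leaves 3(18a^3 + 72a^2 + 82a + 26).

3(18a^3 + 72a^2 + 82a + 26)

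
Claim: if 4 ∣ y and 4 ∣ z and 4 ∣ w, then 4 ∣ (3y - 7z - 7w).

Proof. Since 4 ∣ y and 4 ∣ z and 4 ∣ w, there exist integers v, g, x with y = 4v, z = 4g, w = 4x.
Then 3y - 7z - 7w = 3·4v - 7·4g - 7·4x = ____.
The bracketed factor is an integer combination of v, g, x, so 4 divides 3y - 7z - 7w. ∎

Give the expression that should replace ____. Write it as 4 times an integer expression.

Each term has a factor of 4: 3·4v - 7·4g - 7·4x = 4·(-7g + 3v - 7x).
Since -7g + 3v - 7x is an integer, 4 ∣ (3y - 7z - 7w).

4(-7g + 3v - 7x)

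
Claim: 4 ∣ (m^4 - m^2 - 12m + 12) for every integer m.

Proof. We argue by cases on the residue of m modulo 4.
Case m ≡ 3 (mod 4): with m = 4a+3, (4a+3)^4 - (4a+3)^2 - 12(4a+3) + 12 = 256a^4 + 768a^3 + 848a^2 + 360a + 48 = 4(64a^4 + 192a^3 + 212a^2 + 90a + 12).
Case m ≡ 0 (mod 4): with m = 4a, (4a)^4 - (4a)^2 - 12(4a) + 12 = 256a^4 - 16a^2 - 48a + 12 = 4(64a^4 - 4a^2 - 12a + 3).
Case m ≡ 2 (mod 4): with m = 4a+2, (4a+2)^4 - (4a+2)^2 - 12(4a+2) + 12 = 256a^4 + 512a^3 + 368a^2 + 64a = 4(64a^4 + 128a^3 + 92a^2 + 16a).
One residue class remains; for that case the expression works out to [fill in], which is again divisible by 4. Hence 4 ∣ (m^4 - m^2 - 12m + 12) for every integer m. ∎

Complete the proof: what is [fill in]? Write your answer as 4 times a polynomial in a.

4(64a^4 + 64a^3 + 20a^2 - 10a)

Only m ≡ 1 (mod 4) is unaccounted for. Put m = 4a+1:
(4a+1)^4 - (4a+1)^2 - 12(4a+1) + 12 expands to 256a^4 + 256a^3 + 80a^2 - 40a,
and factoring out 4 leaves 4(64a^4 + 64a^3 + 20a^2 - 10a).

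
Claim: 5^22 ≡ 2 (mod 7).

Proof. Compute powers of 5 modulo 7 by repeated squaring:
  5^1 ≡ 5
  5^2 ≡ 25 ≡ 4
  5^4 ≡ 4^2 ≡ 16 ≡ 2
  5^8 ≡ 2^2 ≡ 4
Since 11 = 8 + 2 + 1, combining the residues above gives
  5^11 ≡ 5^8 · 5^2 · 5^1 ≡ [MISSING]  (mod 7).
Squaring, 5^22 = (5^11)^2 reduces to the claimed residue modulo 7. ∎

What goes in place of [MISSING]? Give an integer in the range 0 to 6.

3

Multiply the listed residues: 4 · 4 · 5 = 16 → 80.
Reducing modulo 7: 80 = 11·7 + 3, so 5^11 ≡ 3.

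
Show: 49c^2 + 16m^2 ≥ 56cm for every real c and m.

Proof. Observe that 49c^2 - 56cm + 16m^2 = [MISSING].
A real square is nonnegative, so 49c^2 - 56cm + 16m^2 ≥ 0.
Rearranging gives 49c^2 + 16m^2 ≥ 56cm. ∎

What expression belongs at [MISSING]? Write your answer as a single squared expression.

The leading and trailing coefficients are 7^2 and 4^2, and 56 = 2·7·4, so the trinomial is (7c - 4m)^2.
Hence 49c^2 - 56cm + 16m^2 ≥ 0.

(7c - 4m)^2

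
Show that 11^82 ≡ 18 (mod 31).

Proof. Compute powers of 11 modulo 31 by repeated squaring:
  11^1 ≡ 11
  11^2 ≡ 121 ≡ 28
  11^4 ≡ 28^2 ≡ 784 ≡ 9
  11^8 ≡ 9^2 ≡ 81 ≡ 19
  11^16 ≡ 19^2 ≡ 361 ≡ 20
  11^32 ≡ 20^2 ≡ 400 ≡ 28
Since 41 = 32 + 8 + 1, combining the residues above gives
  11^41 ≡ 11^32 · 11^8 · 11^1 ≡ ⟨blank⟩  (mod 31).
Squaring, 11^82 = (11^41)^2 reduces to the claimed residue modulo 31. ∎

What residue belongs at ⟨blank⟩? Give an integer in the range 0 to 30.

24

11^32 · 11^8 · 11^1 ≡ 28 · 19 · 11 = 5852.
5852 mod 31 = 24, so 11^41 ≡ 24 (mod 31).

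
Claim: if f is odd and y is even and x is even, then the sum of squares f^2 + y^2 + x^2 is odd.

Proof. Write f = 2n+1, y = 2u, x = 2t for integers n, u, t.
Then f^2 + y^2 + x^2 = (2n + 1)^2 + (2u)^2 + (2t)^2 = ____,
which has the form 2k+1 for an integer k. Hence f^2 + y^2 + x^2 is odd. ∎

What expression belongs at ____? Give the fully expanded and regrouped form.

2(2n^2 + 2n + 2t^2 + 2u^2) + 1

(2n + 1)^2 + (2u)^2 + (2t)^2 = 4n^2 + 4n + 4t^2 + 4u^2 + 1
= 2(2n^2 + 2n + 2t^2 + 2u^2) + 1.
Since 2n^2 + 2n + 2t^2 + 2u^2 is an integer, the sum of squares is of the form 2k+1 for an integer k.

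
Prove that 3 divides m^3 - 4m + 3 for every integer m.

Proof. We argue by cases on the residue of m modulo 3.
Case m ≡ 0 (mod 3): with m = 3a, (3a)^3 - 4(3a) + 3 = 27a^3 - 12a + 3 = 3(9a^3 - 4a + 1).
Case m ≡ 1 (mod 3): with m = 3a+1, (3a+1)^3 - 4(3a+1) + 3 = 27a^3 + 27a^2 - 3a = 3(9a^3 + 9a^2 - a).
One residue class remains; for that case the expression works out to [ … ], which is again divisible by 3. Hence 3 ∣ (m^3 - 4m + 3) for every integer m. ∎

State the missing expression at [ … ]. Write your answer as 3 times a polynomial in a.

The residues treated are {0, 1}, so the missing case is m ≡ 2 (mod 3); write m = 3a+2.
Then (3a+2)^3 - 4(3a+2) + 3 = 27a^3 + 54a^2 + 24a + 3 = 3(9a^3 + 18a^2 + 8a + 1).

3(9a^3 + 18a^2 + 8a + 1)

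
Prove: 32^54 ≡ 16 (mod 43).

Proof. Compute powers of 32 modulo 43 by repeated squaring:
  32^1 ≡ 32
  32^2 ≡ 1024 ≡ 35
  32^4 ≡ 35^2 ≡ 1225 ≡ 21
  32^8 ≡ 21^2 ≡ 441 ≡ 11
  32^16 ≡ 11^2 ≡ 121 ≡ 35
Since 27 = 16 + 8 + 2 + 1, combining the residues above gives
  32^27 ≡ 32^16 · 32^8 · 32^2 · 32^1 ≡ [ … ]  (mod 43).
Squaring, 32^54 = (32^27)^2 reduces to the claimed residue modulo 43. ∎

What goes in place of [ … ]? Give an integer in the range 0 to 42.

32^16 · 32^8 · 32^2 · 32^1 ≡ 35 · 11 · 35 · 32 = 431200.
431200 mod 43 = 39, so 32^27 ≡ 39 (mod 43).

39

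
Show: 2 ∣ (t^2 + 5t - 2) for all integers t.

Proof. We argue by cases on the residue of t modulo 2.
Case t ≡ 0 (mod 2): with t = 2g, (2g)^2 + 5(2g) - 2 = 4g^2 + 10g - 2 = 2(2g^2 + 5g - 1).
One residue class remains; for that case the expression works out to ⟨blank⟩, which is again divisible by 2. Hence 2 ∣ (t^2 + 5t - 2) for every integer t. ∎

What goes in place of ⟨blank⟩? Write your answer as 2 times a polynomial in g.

2(2g^2 + 7g + 2)

The residues treated are {0}, so the missing case is t ≡ 1 (mod 2); write t = 2g+1.
Then (2g+1)^2 + 5(2g+1) - 2 = 4g^2 + 14g + 4 = 2(2g^2 + 7g + 2).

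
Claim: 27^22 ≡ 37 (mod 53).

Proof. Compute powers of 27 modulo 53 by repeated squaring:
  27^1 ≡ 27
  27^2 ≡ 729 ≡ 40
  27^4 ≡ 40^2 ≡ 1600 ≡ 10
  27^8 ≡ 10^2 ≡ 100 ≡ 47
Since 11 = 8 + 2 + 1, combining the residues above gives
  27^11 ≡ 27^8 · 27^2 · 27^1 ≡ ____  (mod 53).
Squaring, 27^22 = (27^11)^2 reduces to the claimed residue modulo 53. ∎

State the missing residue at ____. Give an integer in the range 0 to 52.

39

Multiply the listed residues: 47 · 40 · 27 = 1880 → 50760.
Reducing modulo 53: 50760 = 957·53 + 39, so 27^11 ≡ 39.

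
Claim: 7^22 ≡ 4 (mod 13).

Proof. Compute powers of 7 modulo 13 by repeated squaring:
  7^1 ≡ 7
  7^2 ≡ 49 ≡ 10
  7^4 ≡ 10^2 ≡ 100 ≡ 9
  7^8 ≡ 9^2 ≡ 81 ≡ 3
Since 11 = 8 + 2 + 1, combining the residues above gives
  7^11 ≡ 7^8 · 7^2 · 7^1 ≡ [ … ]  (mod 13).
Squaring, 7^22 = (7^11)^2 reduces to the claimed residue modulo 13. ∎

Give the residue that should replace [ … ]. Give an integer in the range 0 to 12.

7^8 · 7^2 · 7^1 ≡ 3 · 10 · 7 = 210.
210 mod 13 = 2, so 7^11 ≡ 2 (mod 13).

2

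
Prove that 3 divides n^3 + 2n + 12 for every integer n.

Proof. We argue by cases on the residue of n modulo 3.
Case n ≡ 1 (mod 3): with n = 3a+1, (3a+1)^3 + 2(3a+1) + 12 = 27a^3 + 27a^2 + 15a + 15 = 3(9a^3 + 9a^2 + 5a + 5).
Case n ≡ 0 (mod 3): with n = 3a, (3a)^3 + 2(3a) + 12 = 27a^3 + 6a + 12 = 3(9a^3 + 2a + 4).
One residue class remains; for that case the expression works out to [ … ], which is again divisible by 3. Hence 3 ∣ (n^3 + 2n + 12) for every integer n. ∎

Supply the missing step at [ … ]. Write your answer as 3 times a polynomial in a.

Only n ≡ 2 (mod 3) is unaccounted for. Put n = 3a+2:
(3a+2)^3 + 2(3a+2) + 12 expands to 27a^3 + 54a^2 + 42a + 24,
and factoring out 3 leaves 3(9a^3 + 18a^2 + 14a + 8).

3(9a^3 + 18a^2 + 14a + 8)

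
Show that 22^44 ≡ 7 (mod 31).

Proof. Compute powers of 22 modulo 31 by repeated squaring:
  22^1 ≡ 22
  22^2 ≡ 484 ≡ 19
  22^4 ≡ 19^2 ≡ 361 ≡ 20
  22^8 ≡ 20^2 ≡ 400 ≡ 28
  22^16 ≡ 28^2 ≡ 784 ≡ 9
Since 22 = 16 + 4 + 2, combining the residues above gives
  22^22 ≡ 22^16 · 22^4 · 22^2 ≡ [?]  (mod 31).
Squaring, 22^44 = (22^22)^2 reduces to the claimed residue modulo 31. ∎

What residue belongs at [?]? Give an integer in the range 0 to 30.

Multiply the listed residues: 9 · 20 · 19 = 180 → 3420.
Reducing modulo 31: 3420 = 110·31 + 10, so 22^22 ≡ 10.

10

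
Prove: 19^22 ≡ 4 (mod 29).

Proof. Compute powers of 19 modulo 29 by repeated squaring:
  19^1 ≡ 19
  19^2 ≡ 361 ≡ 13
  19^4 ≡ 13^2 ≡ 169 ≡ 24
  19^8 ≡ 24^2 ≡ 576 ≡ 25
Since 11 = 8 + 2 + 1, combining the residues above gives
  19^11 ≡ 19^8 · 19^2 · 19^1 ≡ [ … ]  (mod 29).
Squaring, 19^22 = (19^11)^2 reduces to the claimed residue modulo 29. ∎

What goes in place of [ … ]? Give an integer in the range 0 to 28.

Multiply the listed residues: 25 · 13 · 19 = 325 → 6175.
Reducing modulo 29: 6175 = 212·29 + 27, so 19^11 ≡ 27.

27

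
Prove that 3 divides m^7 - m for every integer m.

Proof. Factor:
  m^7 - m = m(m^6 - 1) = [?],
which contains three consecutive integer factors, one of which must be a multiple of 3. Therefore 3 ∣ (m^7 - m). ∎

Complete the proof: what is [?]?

(m - 1)m(m + 1)(m^4 + m^2 + 1)

m^6 - 1 = (m^2 - 1)(m^4 + m^2 + 1), and m^2 - 1 = (m-1)(m+1).
So m(m^6 - 1) = (m - 1)m(m + 1)(m^4 + m^2 + 1).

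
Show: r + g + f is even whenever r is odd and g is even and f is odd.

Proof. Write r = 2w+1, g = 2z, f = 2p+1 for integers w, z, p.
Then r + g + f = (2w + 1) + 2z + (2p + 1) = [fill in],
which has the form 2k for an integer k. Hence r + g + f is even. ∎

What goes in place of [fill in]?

2(p + w + z + 1)

(2w + 1) + 2z + (2p + 1) = 2p + 2w + 2z + 2
= 2(p + w + z + 1).
Since p + w + z + 1 is an integer, the sum is of the form 2k for an integer k.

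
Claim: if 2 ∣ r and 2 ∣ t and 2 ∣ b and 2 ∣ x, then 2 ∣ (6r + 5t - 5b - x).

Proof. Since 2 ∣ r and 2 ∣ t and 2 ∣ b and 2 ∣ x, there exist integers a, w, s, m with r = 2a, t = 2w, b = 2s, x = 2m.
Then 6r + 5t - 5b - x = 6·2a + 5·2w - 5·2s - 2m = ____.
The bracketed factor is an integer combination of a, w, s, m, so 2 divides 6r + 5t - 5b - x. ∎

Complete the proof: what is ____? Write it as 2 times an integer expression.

Pull the common 2 out of every term: 6·2a + 5·2w - 5·2s - 2m = 2(6a - m - 5s + 5w).
6a - m - 5s + 5w is an integer, which exhibits the divisibility.

2(6a - m - 5s + 5w)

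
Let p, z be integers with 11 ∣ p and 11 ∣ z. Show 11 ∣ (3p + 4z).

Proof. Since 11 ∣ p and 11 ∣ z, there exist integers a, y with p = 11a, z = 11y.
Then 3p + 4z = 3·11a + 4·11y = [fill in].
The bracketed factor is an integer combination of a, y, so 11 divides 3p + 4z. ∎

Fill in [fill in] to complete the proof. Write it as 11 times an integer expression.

11(3a + 4y)

Each term has a factor of 11: 3·11a + 4·11y = 11·(3a + 4y).
Since 3a + 4y is an integer, 11 ∣ (3p + 4z).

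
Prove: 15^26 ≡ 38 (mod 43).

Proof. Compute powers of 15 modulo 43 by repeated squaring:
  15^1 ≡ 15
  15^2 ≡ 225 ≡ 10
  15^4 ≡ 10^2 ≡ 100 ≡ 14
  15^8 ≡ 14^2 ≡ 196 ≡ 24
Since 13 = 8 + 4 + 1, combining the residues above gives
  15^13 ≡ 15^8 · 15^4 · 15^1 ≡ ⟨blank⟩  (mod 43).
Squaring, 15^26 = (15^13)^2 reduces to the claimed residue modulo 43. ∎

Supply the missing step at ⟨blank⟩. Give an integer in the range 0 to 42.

9

15^8 · 15^4 · 15^1 ≡ 24 · 14 · 15 = 5040.
5040 mod 43 = 9, so 15^13 ≡ 9 (mod 43).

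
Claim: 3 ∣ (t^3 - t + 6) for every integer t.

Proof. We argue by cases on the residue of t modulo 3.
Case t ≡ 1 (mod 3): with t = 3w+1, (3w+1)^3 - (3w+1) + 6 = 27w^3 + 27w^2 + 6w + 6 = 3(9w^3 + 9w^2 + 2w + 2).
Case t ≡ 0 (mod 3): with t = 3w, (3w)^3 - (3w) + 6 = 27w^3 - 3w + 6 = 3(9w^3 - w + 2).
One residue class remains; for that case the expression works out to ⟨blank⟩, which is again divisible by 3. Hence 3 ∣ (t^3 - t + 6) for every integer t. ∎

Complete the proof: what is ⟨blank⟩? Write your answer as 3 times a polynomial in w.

The residues treated are {1, 0}, so the missing case is t ≡ 2 (mod 3); write t = 3w+2.
Then (3w+2)^3 - (3w+2) + 6 = 27w^3 + 54w^2 + 33w + 12 = 3(9w^3 + 18w^2 + 11w + 4).

3(9w^3 + 18w^2 + 11w + 4)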